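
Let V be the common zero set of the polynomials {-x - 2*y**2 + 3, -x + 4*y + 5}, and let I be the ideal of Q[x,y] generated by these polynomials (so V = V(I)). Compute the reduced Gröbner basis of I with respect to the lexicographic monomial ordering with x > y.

G = {x - 4*y - 5, y**2 + 2*y + 1}

f_1 = -x - 2*y**2 + 3, LT = x.
f_2 = -x + 4*y + 5, LT = x.

S(f_1,f_2): lcm = x. S = 2*y**2 + 4*y + 2.
  leading term y**2: no divisor's leading term divides it; move 2*y**2 to the remainder.
  leading term y: no divisor's leading term divides it; move 4*y to the remainder.
  leading term 1: no divisor's leading term divides it; move 2 to the remainder.
  remainder 2*y**2 + 4*y + 2 ≠ 0; add g_3 = 2*y**2 + 4*y + 2 to the basis.

The other S-polynomials (S(f_1,g_3), S(f_2,g_3)) all reduce to 0 modulo the current basis, so we have a Gröbner basis.
Inter-reduce: drop elements whose leading term is divisible by another's, tail-reduce, and make monic.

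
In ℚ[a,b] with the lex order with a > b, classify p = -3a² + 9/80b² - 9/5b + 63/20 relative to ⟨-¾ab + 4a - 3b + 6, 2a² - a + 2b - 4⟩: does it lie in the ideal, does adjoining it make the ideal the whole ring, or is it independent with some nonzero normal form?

First compute the reduced Gröbner basis of I by Buchberger's algorithm.
f_1 = -¾ab + 4a - 3b + 6, LT = ab.
f_2 = 2a² - a + 2b - 4, LT = a².

S(f_1,f_2): lcm = a²b. S = -16/3a² + 9/2ab - 8a - b² + 2b.
  leading term a²: subtract (-8/3)·f_2 from -16/3a² + 9/2ab - 8a - b² + 2b → 9/2ab - 32/3a - b² + 22/3b - 32/3
  leading term ab: subtract (-6)·f_1 from 9/2ab - 32/3a - b² + 22/3b - 32/3 → 40/3a - b² - 32/3b + 76/3
  leading term a: no divisor's leading term divides it; move 40/3a to the remainder.
  leading term b²: no divisor's leading term divides it; move -b² to the remainder.
  leading term b: no divisor's leading term divides it; move -32/3b to the remainder.
  leading term 1: no divisor's leading term divides it; move 76/3 to the remainder.
  remainder 40/3a - b² - 32/3b + 76/3 ≠ 0; add h_3 = 40/3a - b² - 32/3b + 76/3 to the basis.

S(f_1,h_3): lcm = ab. S = -16/3a + 3/40b³ + ⅘b² + 21/10b - 8.
  leading term a: subtract (-⅖)·h_3 from -16/3a + 3/40b³ + ⅘b² + 21/10b - 8 → 3/40b³ + ⅖b² - 13/6b + 32/15
  leading term b³: no divisor's leading term divides it; move 3/40b³ to the remainder.
  leading term b²: no divisor's leading term divides it; move ⅖b² to the remainder.
  leading term b: no divisor's leading term divides it; move -13/6b to the remainder.
  leading term 1: no divisor's leading term divides it; move 32/15 to the remainder.
  remainder 3/40b³ + ⅖b² - 13/6b + 32/15 ≠ 0; add h_4 = 3/40b³ + ⅖b² - 13/6b + 32/15 to the basis.

S(f_2,h_3): lcm = a². S = 3/40ab² + ⅘ab - 12/5a + b - 2.
  leading term ab²: subtract (-1/10b)·f_1 from 3/40ab² + ⅘ab - 12/5a + b - 2 → 6/5ab - 12/5a - 3/10b² + 8/5b - 2
  leading term ab: subtract (-8/5)·f_1 from 6/5ab - 12/5a - 3/10b² + 8/5b - 2 → 4a - 3/10b² - 16/5b + 38/5
  leading term a: subtract (3/10)·h_3 from 4a - 3/10b² - 16/5b + 38/5 → 0
  remainder 0.

S(f_1,h_4): lcm = ab³. S = -32/3ab² + 260/9ab - 256/9a + 4b³ - 8b².
  leading term ab²: subtract (128/9b)·f_1 from -32/3ab² + 260/9ab - 256/9a + 4b³ - 8b² → -28ab - 256/9a + 4b³ + 104/3b² - 256/3b
  leading term ab: subtract (112/3)·f_1 from -28ab - 256/9a + 4b³ + 104/3b² - 256/3b → -1600/9a + 4b³ + 104/3b² + 80/3b - 224
  leading term a: subtract (-40/3)·h_3 from -1600/9a + 4b³ + 104/3b² + 80/3b - 224 → 4b³ + 64/3b² - 1040/9b + 1024/9
  leading term b³: subtract (160/3)·h_4 from 4b³ + 64/3b² - 1040/9b + 1024/9 → 0
  remainder 0.

S(f_2,h_4): leading monomials are coprime, so the S-polynomial reduces to 0 (Buchberger's first criterion).
S(h_3,h_4): leading monomials are coprime, so the S-polynomial reduces to 0 (Buchberger's first criterion).
Every S-polynomial of the final basis reduces to 0, so we have a Gröbner basis.
Inter-reduce: drop elements whose leading term is divisible by another's, tail-reduce, and make monic.
Reduced Gröbner basis: {a - 3/40b² - ⅘b + 19/10, b³ + 16/3b² - 260/9b + 256/9}.
Label its elements g_1 = a - 3/40b² - ⅘b + 19/10, g_2 = b³ + 16/3b² - 260/9b + 256/9.

Reduce p = -3a² + 9/80b² - 9/5b + 63/20 modulo G:
  leading term a²: subtract (-3a)·g_1 from -3a² + 9/80b² - 9/5b + 63/20 → -9/40ab² - 12/5ab + 57/10a + 9/80b² - 9/5b + 63/20
  leading term ab²: subtract (-9/40b²)·g_1 from -9/40ab² - 12/5ab + 57/10a + 9/80b² - 9/5b + 63/20 → -12/5ab + 57/10a - 27/1600b⁴ - 9/50b³ + 27/50b² - 9/5b + 63/20
  leading term ab: subtract (-12/5b)·g_1 from -12/5ab + 57/10a - 27/1600b⁴ - 9/50b³ + 27/50b² - 9/5b + 63/20 → 57/10a - 27/1600b⁴ - 9/25b³ - 69/50b² + 69/25b + 63/20
  leading term a: subtract (57/10)·g_1 from 57/10a - 27/1600b⁴ - 9/25b³ - 69/50b² + 69/25b + 63/20 → -27/1600b⁴ - 9/25b³ - 381/400b² + 183/25b - 192/25
  leading term b⁴: subtract (-27/1600b)·g_2 from -27/1600b⁴ - 9/25b³ - 381/400b² + 183/25b - 192/25 → -27/100b³ - 36/25b² + 39/5b - 192/25
  leading term b³: subtract (-27/100)·g_2 from -27/100b³ - 36/25b² + 39/5b - 192/25 → 0
  normal form = 0.
Since the normal form is 0, p ∈ I.

-3a² + 9/80b² - 9/5b + 63/20 lies in I (it reduces to 0).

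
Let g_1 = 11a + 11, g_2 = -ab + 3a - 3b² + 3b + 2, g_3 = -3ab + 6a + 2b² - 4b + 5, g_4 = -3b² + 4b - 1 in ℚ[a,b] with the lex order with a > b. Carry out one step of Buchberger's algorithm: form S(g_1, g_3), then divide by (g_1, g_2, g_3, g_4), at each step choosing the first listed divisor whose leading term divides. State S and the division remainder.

S(g_1, g_3) = 2a + ⅔b² - ⅓b + 5/3; remainder on division = 5/9b - 5/9.

lcm(LM(g_1), LM(g_3)) = ab.
S = (lcm/LT(g_1))·g_1 − (lcm/LT(g_3))·g_3 = 2a + ⅔b² - ⅓b + 5/3.
Reduce S modulo (g_1, g_2, g_3, g_4) in that order:
  leading term a: subtract (2/11)·g_1 from 2a + ⅔b² - ⅓b + 5/3 → ⅔b² - ⅓b - ⅓
  leading term b²: subtract (-2/9)·g_4 from ⅔b² - ⅓b - ⅓ → 5/9b - 5/9
  leading term b: no divisor's leading term divides it; move 5/9b to the remainder.
  leading term 1: no divisor's leading term divides it; move -5/9 to the remainder.
The remainder 5/9b - 5/9 is nonzero, so it would be added as the next basis element.
This is the inner loop of Buchberger's algorithm — each nonzero remainder becomes a new basis element.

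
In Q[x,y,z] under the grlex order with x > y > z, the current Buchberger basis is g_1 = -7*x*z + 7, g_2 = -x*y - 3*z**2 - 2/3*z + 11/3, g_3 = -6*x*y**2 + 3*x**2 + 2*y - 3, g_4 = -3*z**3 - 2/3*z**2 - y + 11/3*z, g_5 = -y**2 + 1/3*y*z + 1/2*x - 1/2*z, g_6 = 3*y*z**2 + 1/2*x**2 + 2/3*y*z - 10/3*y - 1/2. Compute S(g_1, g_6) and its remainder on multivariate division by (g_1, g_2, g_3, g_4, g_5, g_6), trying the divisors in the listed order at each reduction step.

S(g_1, g_6) = -1/6*x**3 - 2/9*x*y*z + 10/9*x*y - y*z + 1/6*x; remainder on division = -1/6*x**3 - y*z - 10/3*z**2 + 1/6*x - 2/9*y - 20/27*z + 110/27.

lcm(LM(g_1), LM(g_6)) = x*y*z**2.
S = (lcm/LT(g_1))·g_1 − (lcm/LT(g_6))·g_6 = -1/6*x**3 - 2/9*x*y*z + 10/9*x*y - y*z + 1/6*x.
Reduce S modulo (g_1, g_2, g_3, g_4, g_5, g_6) in that order:
  leading term x**3: no divisor's leading term divides it; move -1/6*x**3 to the remainder.
  leading term x*y*z: subtract (2/63*y)·g_1 from -2/9*x*y*z + 10/9*x*y - y*z + 1/6*x → 10/9*x*y - y*z + 1/6*x - 2/9*y
  leading term x*y: subtract (-10/9)·g_2 from 10/9*x*y - y*z + 1/6*x - 2/9*y → -y*z - 10/3*z**2 + 1/6*x - 2/9*y - 20/27*z + 110/27
  leading term y*z: no divisor's leading term divides it; move -y*z to the remainder.
  leading term z**2: no divisor's leading term divides it; move -10/3*z**2 to the remainder.
  leading term x: no divisor's leading term divides it; move 1/6*x to the remainder.
  leading term y: no divisor's leading term divides it; move -2/9*y to the remainder.
  leading term z: no divisor's leading term divides it; move -20/27*z to the remainder.
  leading term 1: no divisor's leading term divides it; move 110/27 to the remainder.
The remainder -1/6*x**3 - y*z - 10/3*z**2 + 1/6*x - 2/9*y - 20/27*z + 110/27 is nonzero, so it would be added as the next basis element.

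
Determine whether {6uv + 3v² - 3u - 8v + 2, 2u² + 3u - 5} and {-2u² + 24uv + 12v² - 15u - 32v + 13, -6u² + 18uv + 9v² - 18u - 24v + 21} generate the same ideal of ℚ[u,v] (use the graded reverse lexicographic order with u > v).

Equality of ideals is decidable: compute both reduced Gröbner bases (unique for the ordering) and check whether they agree.
Buchberger on the first generating set:
f_1 = 6uv + 3v² - 3u - 8v + 2, LT = uv.
f_2 = 2u² + 3u - 5, LT = u².

S(f_1,f_2): lcm = u²v. S = ½uv² - ½u² - 17/6uv + ⅓u + 5/2v.
  leading term uv²: subtract (1/12v)·f_1 from ½uv² - ½u² - 17/6uv + ⅓u + 5/2v → -¼v³ - ½u² - 31/12uv + ⅔v² + ⅓u + 7/3v
  leading term v³: no divisor's leading term divides it; move -¼v³ to the remainder.
  leading term u²: subtract (-¼)·f_2 from -½u² - 31/12uv + ⅔v² + ⅓u + 7/3v → -31/12uv + ⅔v² + 13/12u + 7/3v - 5/4
  leading term uv: subtract (-31/72)·f_1 from -31/12uv + ⅔v² + 13/12u + 7/3v - 5/4 → 47/24v² - 5/24u - 10/9v - 7/18
  leading term v²: no divisor's leading term divides it; move 47/24v² to the remainder.
  leading term u: no divisor's leading term divides it; move -5/24u to the remainder.
  leading term v: no divisor's leading term divides it; move -10/9v to the remainder.
  leading term 1: no divisor's leading term divides it; move -7/18 to the remainder.
  remainder -¼v³ + 47/24v² - 5/24u - 10/9v - 7/18 ≠ 0; add g_3 = -¼v³ + 47/24v² - 5/24u - 10/9v - 7/18 to the basis.

The other S-polynomials (S(f_1,g_3), S(f_2,g_3)) all reduce to 0 modulo the current basis, so we have a Gröbner basis.
Inter-reduce: drop elements whose leading term is divisible by another's, tail-reduce, and make monic.
Reduced Gröbner basis: {v³ - 47/6v² + ⅚u + 40/9v + 14/9, u² + 3/2u - 5/2, uv + ½v² - ½u - 4/3v + ⅓}.

Buchberger on the second generating set:
h_1 = -2u² + 24uv + 12v² - 15u - 32v + 13, LT = u².
h_2 = -6u² + 18uv + 9v² - 18u - 24v + 21, LT = u².

S(h_1,h_2): lcm = u². S = -9uv - 9/2v² + 9/2u + 12v - 3.
  leading term uv: no divisor's leading term divides it; move -9uv to the remainder.
  leading term v²: no divisor's leading term divides it; move -9/2v² to the remainder.
  leading term u: no divisor's leading term divides it; move 9/2u to the remainder.
  leading term v: no divisor's leading term divides it; move 12v to the remainder.
  leading term 1: no divisor's leading term divides it; move -3 to the remainder.
  remainder -9uv - 9/2v² + 9/2u + 12v - 3 ≠ 0; add k_3 = -9uv - 9/2v² + 9/2u + 12v - 3 to the basis.

S(h_1,k_3): lcm = u²v. S = -25/2uv² - 6v³ + ½u² + 53/6uv + 16v² - ⅓u - 13/2v.
  leading term uv²: subtract (25/18v)·k_3 from -25/2uv² - 6v³ + ½u² + 53/6uv + 16v² - ⅓u - 13/2v → ¼v³ + ½u² + 31/12uv - ⅔v² - ⅓u - 7/3v
  leading term v³: no divisor's leading term divides it; move ¼v³ to the remainder.
  leading term u²: subtract (-¼)·h_1 from ½u² + 31/12uv - ⅔v² - ⅓u - 7/3v → 103/12uv + 7/3v² - 49/12u - 31/3v + 13/4
  leading term uv: subtract (-103/108)·k_3 from 103/12uv + 7/3v² - 49/12u - 31/3v + 13/4 → -47/24v² + 5/24u + 10/9v + 7/18
  leading term v²: no divisor's leading term divides it; move -47/24v² to the remainder.
  leading term u: no divisor's leading term divides it; move 5/24u to the remainder.
  leading term v: no divisor's leading term divides it; move 10/9v to the remainder.
  leading term 1: no divisor's leading term divides it; move 7/18 to the remainder.
  remainder ¼v³ - 47/24v² + 5/24u + 10/9v + 7/18 ≠ 0; add k_4 = ¼v³ - 47/24v² + 5/24u + 10/9v + 7/18 to the basis.

The other S-polynomials (S(h_2,k_3), S(h_1,k_4), S(h_2,k_4), S(k_3,k_4)) all reduce to 0 modulo the current basis, so we have a Gröbner basis.
Inter-reduce: drop elements whose leading term is divisible by another's, tail-reduce, and make monic.
Reduced Gröbner basis: {v³ - 47/6v² + ⅚u + 40/9v + 14/9, u² + 3/2u - 5/2, uv + ½v² - ½u - 4/3v + ⅓}.

These coincide, so the ideals are equal.
The choice of monomial ordering does not affect the verdict — as long as both bases are computed under the same ordering, their equality decides ideal equality.

Yes, the ideals are equal.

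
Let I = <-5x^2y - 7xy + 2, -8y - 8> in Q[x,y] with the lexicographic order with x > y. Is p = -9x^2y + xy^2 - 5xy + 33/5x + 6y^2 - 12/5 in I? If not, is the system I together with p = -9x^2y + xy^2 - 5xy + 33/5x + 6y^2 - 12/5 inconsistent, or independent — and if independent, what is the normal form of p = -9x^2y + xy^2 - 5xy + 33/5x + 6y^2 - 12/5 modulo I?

-9x^2y + xy^2 - 5xy + 33/5x + 6y^2 - 12/5 lies in I (it reduces to 0).

First compute the reduced Gröbner basis of I by Buchberger's algorithm.
f_1 = -5x^2y - 7xy + 2, LT = x^2y.
f_2 = -8y - 8, LT = y.

S(f_1,f_2): lcm = x^2y. S = -x^2 + 7/5xy - 2/5.
  leading term x^2: no divisor's leading term divides it; move -x^2 to the remainder.
  leading term xy: subtract (-7/40x)·f_2 from 7/5xy - 2/5 → -7/5x - 2/5
  leading term x: no divisor's leading term divides it; move -7/5x to the remainder.
  leading term 1: no divisor's leading term divides it; move -2/5 to the remainder.
  remainder -x^2 - 7/5x - 2/5 ≠ 0; add h_3 = -x^2 - 7/5x - 2/5 to the basis.

The other S-polynomials (S(f_1,h_3), S(f_2,h_3)) all reduce to 0 modulo the current basis, so we have a Gröbner basis.
Inter-reduce: drop elements whose leading term is divisible by another's, tail-reduce, and make monic.
Reduced Gröbner basis: {x^2 + 7/5x + 2/5, y + 1}.
Label its elements g_1 = x^2 + 7/5x + 2/5, g_2 = y + 1.

Reduce p = -9x^2y + xy^2 - 5xy + 33/5x + 6y^2 - 12/5 modulo G:
  leading term x^2y: subtract (-9y)·g_1 from -9x^2y + xy^2 - 5xy + 33/5x + 6y^2 - 12/5 → xy^2 + 38/5xy + 33/5x + 6y^2 + 18/5y - 12/5
  leading term xy^2: subtract (xy)·g_2 from xy^2 + 38/5xy + 33/5x + 6y^2 + 18/5y - 12/5 → 33/5xy + 33/5x + 6y^2 + 18/5y - 12/5
  leading term xy: subtract (33/5x)·g_2 from 33/5xy + 33/5x + 6y^2 + 18/5y - 12/5 → 6y^2 + 18/5y - 12/5
  leading term y^2: subtract (6y)·g_2 from 6y^2 + 18/5y - 12/5 → -12/5y - 12/5
  leading term y: subtract (-12/5)·g_2 from -12/5y - 12/5 → 0
  normal form = 0.
Since the normal form is 0, p ∈ I.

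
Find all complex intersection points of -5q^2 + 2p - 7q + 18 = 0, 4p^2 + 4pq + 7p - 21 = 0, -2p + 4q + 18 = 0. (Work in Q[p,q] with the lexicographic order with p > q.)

Compute a lex Gröbner basis by Buchberger's algorithm.
f_1 = 2p - 5q^2 - 7q + 18, LT = p.
f_2 = 4p^2 + 4pq + 7p - 21, LT = p^2.
f_3 = -2p + 4q + 18, LT = p.

S(f_1,f_2): lcm = p^2. S = -5/2pq^2 - 9/2pq + 29/4p + 21/4.
  reduce S modulo (f_1, f_2, f_3):
  remainder -25/4q^4 - 20q^3 + 199/8q^2 + 527/8q - 60 ≠ 0; add h_4 = -25/4q^4 - 20q^3 + 199/8q^2 + 527/8q - 60 to the basis.

S(f_1,f_3): lcm = p. S = -5/2q^2 - 3/2q + 18.
  reduce S modulo (f_1, f_2, f_3, h_4):
  remainder -5/2q^2 - 3/2q + 18 ≠ 0; add h_5 = -5/2q^2 - 3/2q + 18 to the basis.

S(f_2,f_3): lcm = p^2. S = 3pq + 43/4p - 21/4.
  reduce S modulo (f_1, f_2, f_3, h_4, h_5):
  remainder 449/10q + 1347/10 ≠ 0; add h_6 = 449/10q + 1347/10 to the basis.

The other S-polynomials (S(f_1,h_4), S(f_2,h_4), S(f_3,h_4), S(f_1,h_5), S(f_2,h_5), S(f_3,h_5), S(h_4,h_5), S(f_1,h_6), S(f_2,h_6), S(f_3,h_6), S(h_4,h_6), S(h_5,h_6)) all reduce to 0 modulo the current basis, so we have a Gröbner basis.
Inter-reduce: drop elements whose leading term is divisible by another's, tail-reduce, and make monic.
Reduced Gröbner basis: {p - 3, q + 3}.

Elimination: the polynomial q + 3 lies in the elimination ideal for q, so q ∈ {-3}. For each such q, the remaining basis elements (now univariate) give the rest of the solution.
  q = -3: the earlier basis element becomes p - 3 = 0, giving p = 3 — point (3, -3).

{(3, -3)}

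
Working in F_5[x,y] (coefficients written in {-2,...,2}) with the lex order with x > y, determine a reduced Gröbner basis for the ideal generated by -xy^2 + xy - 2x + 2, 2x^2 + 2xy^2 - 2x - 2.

G = {x - 2y^2 - 2y - 2, y^4 + 2y^2 + y + 1}

The reduced Gröbner basis is the canonical form of the ideal for this ordering.

f_1 = -xy^2 + xy - 2x + 2, LT = xy^2.
f_2 = 2x^2 + 2xy^2 - 2x - 2, LT = x^2.

S(f_1,f_2): lcm = x^2y^2. S = -x^2y + 2x^2 - xy^4 + xy^2 - 2x + y^2.
  reduce S modulo (f_1, f_2):
  remainder -2x - y^2 - y - 1 ≠ 0; add g_3 = -2x - y^2 - y - 1 to the basis.

S(f_1,g_3): lcm = xy^2. S = -xy + 2x + 2y^4 + 2y^3 + 2y^2 - 2.
  reduce S modulo (f_1, f_2, g_3):
  remainder 2y^4 - y^2 + 2y + 2 ≠ 0; add g_4 = 2y^4 - y^2 + 2y + 2 to the basis.

The other S-polynomials (S(f_2,g_3), S(f_1,g_4), S(f_2,g_4), S(g_3,g_4)) all reduce to 0 modulo the current basis, so we have a Gröbner basis.
Inter-reduce: drop elements whose leading term is divisible by another's, tail-reduce, and make monic.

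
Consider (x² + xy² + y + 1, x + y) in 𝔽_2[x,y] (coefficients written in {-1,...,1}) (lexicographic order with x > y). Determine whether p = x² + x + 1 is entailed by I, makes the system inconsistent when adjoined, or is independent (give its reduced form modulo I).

Adjoining x² + x + 1 makes the ideal the whole ring: the system is inconsistent.

First compute the reduced Gröbner basis of I by Buchberger's algorithm.
f_1 = x² + xy² + y + 1, LT = x².
f_2 = x + y, LT = x.

S(f_1,f_2): lcm = x². S = xy² + xy + y + 1.
  leading term xy²: subtract (y²)·f_2 from xy² + xy + y + 1 → xy + y³ + y + 1
  leading term xy: subtract (y)·f_2 from xy + y³ + y + 1 → y³ + y² + y + 1
  leading term y³: no divisor's leading term divides it; move y³ to the remainder.
  leading term y²: no divisor's leading term divides it; move y² to the remainder.
  leading term y: no divisor's leading term divides it; move y to the remainder.
  leading term 1: no divisor's leading term divides it; move 1 to the remainder.
  remainder y³ + y² + y + 1 ≠ 0; add h_3 = y³ + y² + y + 1 to the basis.

The other S-polynomials (S(f_1,h_3), S(f_2,h_3)) all reduce to 0 modulo the current basis, so we have a Gröbner basis.
Inter-reduce: drop elements whose leading term is divisible by another's, tail-reduce, and make monic.
Reduced Gröbner basis: {x + y, y³ + y² + y + 1}.
Label its elements g_1 = x + y, g_2 = y³ + y² + y + 1.

Reduce p = x² + x + 1 modulo G:
  leading term x²: subtract (x)·g_1 from x² + x + 1 → xy + x + 1
  leading term xy: subtract (y)·g_1 from xy + x + 1 → x + y² + 1
  leading term x: subtract (1)·g_1 from x + y² + 1 → y² + y + 1
  leading term y²: no divisor's leading term divides it; move y² to the remainder.
  leading term y: no divisor's leading term divides it; move y to the remainder.
  leading term 1: no divisor's leading term divides it; move 1 to the remainder.
  normal form = y² + y + 1.
The normal form is nonzero, so p ∉ I. Since p minus its normal form lies in I, I + (p) = I + (r) where r = y² + y + 1; decide whether this ideal is the whole ring.
Run Buchberger on G together with r (pairs among the g_i already reduce to 0 since G is a Gröbner basis):
g_1 = x + y, LT = x.
g_2 = y³ + y² + y + 1, LT = y³.
r = y² + y + 1, LT = y².

S(g_2,r): lcm = y³. S = 1.
  leading term 1: no divisor's leading term divides it; move 1 to the remainder.
  remainder 1 ≠ 0; add m_4 = 1 to the basis.

The other S-polynomials (S(g_1,g_2), S(g_1,r), S(g_1,m_4), S(g_2,m_4), S(r,m_4)) all reduce to 0 modulo the current basis, so we have a Gröbner basis.
Inter-reduce: drop elements whose leading term is divisible by another's, tail-reduce, and make monic.
Reduced Gröbner basis: {1}.
The reduced Gröbner basis of I + (p) is {1}: the ideal is the whole ring, so the enlarged system has no common solution — adjoining p is inconsistent.

Ideal membership is decidable via reduction modulo a Gröbner basis.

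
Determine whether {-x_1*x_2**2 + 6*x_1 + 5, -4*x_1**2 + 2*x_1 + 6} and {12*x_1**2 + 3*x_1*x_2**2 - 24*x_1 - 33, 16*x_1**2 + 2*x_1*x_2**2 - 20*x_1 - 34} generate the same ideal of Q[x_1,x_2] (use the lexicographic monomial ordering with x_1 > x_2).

Since reduced Gröbner bases are canonical representatives of ideals under a given ordering, it suffices to compute and compare them.
Buchberger on the first generating set:
f_1 = -x_1*x_2**2 + 6*x_1 + 5, LT = x_1*x_2**2.
f_2 = -4*x_1**2 + 2*x_1 + 6, LT = x_1**2.

S(f_1,f_2): lcm = x_1**2*x_2**2. S = -6*x_1**2 + 1/2*x_1*x_2**2 - 5*x_1 + 3/2*x_2**2.
  reduce S modulo (f_1, f_2):
  remainder -5*x_1 + 3/2*x_2**2 - 13/2 ≠ 0; add g_3 = -5*x_1 + 3/2*x_2**2 - 13/2 to the basis.

S(f_1,g_3): lcm = x_1*x_2**2. S = -6*x_1 + 3/10*x_2**4 - 13/10*x_2**2 - 5.
  reduce S modulo (f_1, f_2, g_3):
  remainder 3/10*x_2**4 - 31/10*x_2**2 + 14/5 ≠ 0; add g_4 = 3/10*x_2**4 - 31/10*x_2**2 + 14/5 to the basis.

The other S-polynomials (S(f_2,g_3), S(f_1,g_4), S(f_2,g_4), S(g_3,g_4)) all reduce to 0 modulo the current basis, so we have a Gröbner basis.
Inter-reduce: drop elements whose leading term is divisible by another's, tail-reduce, and make monic.
Reduced Gröbner basis: {x_1 - 3/10*x_2**2 + 13/10, x_2**4 - 31/3*x_2**2 + 28/3}.

Buchberger on the second generating set:
h_1 = 12*x_1**2 + 3*x_1*x_2**2 - 24*x_1 - 33, LT = x_1**2.
h_2 = 16*x_1**2 + 2*x_1*x_2**2 - 20*x_1 - 34, LT = x_1**2.

S(h_1,h_2): lcm = x_1**2. S = 1/8*x_1*x_2**2 - 3/4*x_1 - 5/8.
  reduce S modulo (h_1, h_2):
  remainder 1/8*x_1*x_2**2 - 3/4*x_1 - 5/8 ≠ 0; add k_3 = 1/8*x_1*x_2**2 - 3/4*x_1 - 5/8 to the basis.

S(h_1,k_3): lcm = x_1**2*x_2**2. S = 6*x_1**2 + 1/4*x_1*x_2**4 - 2*x_1*x_2**2 + 5*x_1 - 11/4*x_2**2.
  reduce S modulo (h_1, h_2, k_3):
  remainder 5*x_1 - 3/2*x_2**2 + 13/2 ≠ 0; add k_4 = 5*x_1 - 3/2*x_2**2 + 13/2 to the basis.

S(k_3,k_4): lcm = x_1*x_2**2. S = -6*x_1 + 3/10*x_2**4 - 13/10*x_2**2 - 5.
  reduce S modulo (h_1, h_2, k_3, k_4):
  remainder 3/10*x_2**4 - 31/10*x_2**2 + 14/5 ≠ 0; add k_5 = 3/10*x_2**4 - 31/10*x_2**2 + 14/5 to the basis.

The other S-polynomials (S(h_2,k_3), S(h_1,k_4), S(h_2,k_4), S(h_1,k_5), S(h_2,k_5), S(k_3,k_5), S(k_4,k_5)) all reduce to 0 modulo the current basis, so we have a Gröbner basis.
Inter-reduce: drop elements whose leading term is divisible by another's, tail-reduce, and make monic.
Reduced Gröbner basis: {x_1 - 3/10*x_2**2 + 13/10, x_2**4 - 31/3*x_2**2 + 28/3}.

Same reduced basis, so the two generating sets span the same ideal.

Yes, the ideals are equal.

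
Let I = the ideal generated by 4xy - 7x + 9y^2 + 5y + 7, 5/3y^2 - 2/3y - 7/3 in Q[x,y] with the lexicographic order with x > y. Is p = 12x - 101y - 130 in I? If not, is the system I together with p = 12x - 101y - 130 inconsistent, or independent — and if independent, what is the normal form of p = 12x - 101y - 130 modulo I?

First compute the reduced Gröbner basis of I by Buchberger's algorithm.
f_1 = 4xy - 7x + 9y^2 + 5y + 7, LT = xy.
f_2 = 5/3y^2 - 2/3y - 7/3, LT = y^2.

S(f_1,f_2): lcm = xy^2. S = -27/20xy + 7/5x + 9/4y^3 + 5/4y^2 + 7/4y.
  leading term xy: subtract (-27/80)·f_1 from -27/20xy + 7/5x + 9/4y^3 + 5/4y^2 + 7/4y → -77/80x + 9/4y^3 + 343/80y^2 + 55/16y + 189/80
  leading term x: no divisor's leading term divides it; move -77/80x to the remainder.
  leading term y^3: subtract (27/20y)·f_2 from 9/4y^3 + 343/80y^2 + 55/16y + 189/80 → 83/16y^2 + 527/80y + 189/80
  leading term y^2: subtract (249/80)·f_2 from 83/16y^2 + 527/80y + 189/80 → 693/80y + 77/8
  leading term y: no divisor's leading term divides it; move 693/80y to the remainder.
  leading term 1: no divisor's leading term divides it; move 77/8 to the remainder.
  remainder -77/80x + 693/80y + 77/8 ≠ 0; add h_3 = -77/80x + 693/80y + 77/8 to the basis.

The other S-polynomials (S(f_1,h_3), S(f_2,h_3)) all reduce to 0 modulo the current basis, so we have a Gröbner basis.
Inter-reduce: drop elements whose leading term is divisible by another's, tail-reduce, and make monic.
Reduced Gröbner basis: {x - 9y - 10, y^2 - 2/5y - 7/5}.
Label its elements g_1 = x - 9y - 10, g_2 = y^2 - 2/5y - 7/5.

Reduce p = 12x - 101y - 130 modulo G:
  leading term x: subtract (12)·g_1 from 12x - 101y - 130 → 7y - 10
  leading term y: no divisor's leading term divides it; move 7y to the remainder.
  leading term 1: no divisor's leading term divides it; move -10 to the remainder.
  normal form = 7y - 10.
The normal form is nonzero, so p ∉ I. Since p minus its normal form lies in I, I + (p) = I + (r) where r = 7y - 10; decide whether this ideal is the whole ring.
Run Buchberger on G together with r (pairs among the g_i already reduce to 0 since G is a Gröbner basis):
g_1 = x - 9y - 10, LT = x.
g_2 = y^2 - 2/5y - 7/5, LT = y^2.
r = 7y - 10, LT = y.

S(g_2,r): lcm = y^2. S = 36/35y - 7/5.
  leading term y: subtract (36/245)·r from 36/35y - 7/5 → 17/245
  leading term 1: no divisor's leading term divides it; move 17/245 to the remainder.
  remainder 17/245 ≠ 0; add m_4 = 17/245 to the basis.

The other S-polynomials (S(g_1,g_2), S(g_1,r), S(g_1,m_4), S(g_2,m_4), S(r,m_4)) all reduce to 0 modulo the current basis, so we have a Gröbner basis.
Inter-reduce: drop elements whose leading term is divisible by another's, tail-reduce, and make monic.
Reduced Gröbner basis: {1}.
The reduced Gröbner basis of I + (p) is {1}: the ideal is the whole ring, so the enlarged system has no common solution — adjoining p is inconsistent.

Adjoining 12x - 101y - 130 makes the ideal the whole ring: the system is inconsistent.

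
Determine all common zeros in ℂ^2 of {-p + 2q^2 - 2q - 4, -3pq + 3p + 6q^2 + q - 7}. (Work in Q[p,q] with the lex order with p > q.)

{(-4, 1), (13/3 - 5*sqrt(6)/3, 1 - 5*sqrt(6)/6), (5*sqrt(6)/3 + 13/3, 1 + 5*sqrt(6)/6)}

Compute a lex Gröbner basis by Buchberger's algorithm.
f_1 = -p + 2q^2 - 2q - 4, LT = p.
f_2 = -3pq + 3p + 6q^2 + q - 7, LT = pq.

S(f_1,f_2): lcm = pq. S = p - 2q^3 + 4q^2 + 13/3q - 7/3.
  reduce S modulo (f_1, f_2):
  remainder -2q^3 + 6q^2 + 7/3q - 19/3 ≠ 0; add h_3 = -2q^3 + 6q^2 + 7/3q - 19/3 to the basis.

The other S-polynomials (S(f_1,h_3), S(f_2,h_3)) all reduce to 0 modulo the current basis, so we have a Gröbner basis.
Inter-reduce: drop elements whose leading term is divisible by another's, tail-reduce, and make monic.
Reduced Gröbner basis: {p - 2q^2 + 2q + 4, q^3 - 3q^2 - 7/6q + 19/6}.

Elimination: the polynomial q^3 - 3q^2 - 7/6q + 19/6 lies in the elimination ideal for q, so q ∈ {1, 1 - 5*sqrt(6)/6, 1 + 5*sqrt(6)/6}. For each such q, the remaining basis elements (now univariate) give the rest of the solution.
  q = 1: the earlier basis element becomes p + 4 = 0, giving p = -4 — point (-4, 1).
  q = 1 - 5*sqrt(6)/6: the earlier basis element becomes p - 13/3 + 5*sqrt(6)/3 = 0, giving p = 13/3 - 5*sqrt(6)/3 — point (13/3 - 5*sqrt(6)/3, 1 - 5*sqrt(6)/6).
  q = 1 + 5*sqrt(6)/6: the earlier basis element becomes p - 13/3 - 5*sqrt(6)/3 = 0, giving p = 5*sqrt(6)/3 + 13/3 — point (5*sqrt(6)/3 + 13/3, 1 + 5*sqrt(6)/6).
A lex Gröbner basis triangularizes the system, enabling back-substitution.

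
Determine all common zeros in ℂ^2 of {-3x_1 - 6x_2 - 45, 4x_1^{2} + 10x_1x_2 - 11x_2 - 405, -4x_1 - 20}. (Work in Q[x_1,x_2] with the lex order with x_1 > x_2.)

{(-5, -5)}

Compute a lex Gröbner basis by Buchberger's algorithm.
f_1 = -3x_1 - 6x_2 - 45, LT = x_1.
f_2 = 4x_1^{2} + 10x_1x_2 - 11x_2 - 405, LT = x_1^{2}.
f_3 = -4x_1 - 20, LT = x_1.

S(f_1,f_2): lcm = x_1^{2}. S = -\tfrac{1}{2}x_1x_2 + 15x_1 + \tfrac{11}{4}x_2 + \tfrac{405}{4}.
  leading term x_1x_2: subtract (\tfrac{1}{6}x_2)·f_1 from -\tfrac{1}{2}x_1x_2 + 15x_1 + \tfrac{11}{4}x_2 + \tfrac{405}{4} → 15x_1 + x_2^{2} + \tfrac{41}{4}x_2 + \tfrac{405}{4}
  leading term x_1: subtract (-5)·f_1 from 15x_1 + x_2^{2} + \tfrac{41}{4}x_2 + \tfrac{405}{4} → x_2^{2} - \tfrac{79}{4}x_2 - \tfrac{495}{4}
  leading term x_2^{2}: no divisor's leading term divides it; move x_2^{2} to the remainder.
  leading term x_2: no divisor's leading term divides it; move -\tfrac{79}{4}x_2 to the remainder.
  leading term 1: no divisor's leading term divides it; move -\tfrac{495}{4} to the remainder.
  remainder x_2^{2} - \tfrac{79}{4}x_2 - \tfrac{495}{4} ≠ 0; add h_4 = x_2^{2} - \tfrac{79}{4}x_2 - \tfrac{495}{4} to the basis.

S(f_1,f_3): lcm = x_1. S = 2x_2 + 10.
  leading term x_2: no divisor's leading term divides it; move 2x_2 to the remainder.
  leading term 1: no divisor's leading term divides it; move 10 to the remainder.
  remainder 2x_2 + 10 ≠ 0; add h_5 = 2x_2 + 10 to the basis.

The other S-polynomials (S(f_2,f_3), S(f_1,h_4), S(f_2,h_4), S(f_3,h_4), S(f_1,h_5), S(f_2,h_5), S(f_3,h_5), S(h_4,h_5)) all reduce to 0 modulo the current basis, so we have a Gröbner basis.
Inter-reduce: drop elements whose leading term is divisible by another's, tail-reduce, and make monic.
Reduced Gröbner basis: {x_1 + 5, x_2 + 5}.

Since the basis is lex-ordered, x_2 + 5 is univariate in x_2. Its roots are {-5}. Back-substituting each root into the other basis elements fixes the other coordinates.
  x_2 = -5: the earlier basis element becomes x_1 + 5 = 0, giving x_1 = -5 — point (-5, -5).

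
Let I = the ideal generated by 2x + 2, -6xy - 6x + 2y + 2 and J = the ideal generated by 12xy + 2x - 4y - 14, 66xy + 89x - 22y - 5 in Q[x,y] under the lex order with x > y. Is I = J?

For a fixed monomial order, each ideal has a unique reduced Gröbner basis; comparing bases decides equality.
Buchberger on the first generating set:
f_1 = 2x + 2, LT = x.
f_2 = -6xy - 6x + 2y + 2, LT = xy.

S(f_1,f_2): lcm = xy. S = -x + 4/3y + 1/3.
  reduce S modulo (f_1, f_2):
  remainder 4/3y + 4/3 ≠ 0; add g_3 = 4/3y + 4/3 to the basis.

The other S-polynomials (S(f_1,g_3), S(f_2,g_3)) all reduce to 0 modulo the current basis, so we have a Gröbner basis.
Inter-reduce: drop elements whose leading term is divisible by another's, tail-reduce, and make monic.
Reduced Gröbner basis: {x + 1, y + 1}.

Buchberger on the second generating set:
h_1 = 12xy + 2x - 4y - 14, LT = xy.
h_2 = 66xy + 89x - 22y - 5, LT = xy.

S(h_1,h_2): lcm = xy. S = -13/11x - 12/11.
  reduce S modulo (h_1, h_2):
  remainder -13/11x - 12/11 ≠ 0; add k_3 = -13/11x - 12/11 to the basis.

S(h_1,k_3): lcm = xy. S = 1/6x - 49/39y - 7/6.
  reduce S modulo (h_1, h_2, k_3):
  remainder -49/39y - 103/78 ≠ 0; add k_4 = -49/39y - 103/78 to the basis.

The other S-polynomials (S(h_2,k_3), S(h_1,k_4), S(h_2,k_4), S(k_3,k_4)) all reduce to 0 modulo the current basis, so we have a Gröbner basis.
Inter-reduce: drop elements whose leading term is divisible by another's, tail-reduce, and make monic.
Reduced Gröbner basis: {x + 12/13, y + 103/98}.

Since the reduced bases disagree, the two ideals are not the same.

No, the ideals differ.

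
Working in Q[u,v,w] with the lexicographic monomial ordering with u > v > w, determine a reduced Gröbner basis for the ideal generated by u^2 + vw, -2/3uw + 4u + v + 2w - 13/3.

f_1 = u^2 + vw, LT = u^2.
f_2 = -2/3uw + 4u + v + 2w - 13/3, LT = uw.

S(f_1,f_2): lcm = u^2w. S = 6u^2 + 3/2uv + 3uw - 13/2u + vw^2.
  leading term u^2: subtract (6)·f_1 from 6u^2 + 3/2uv + 3uw - 13/2u + vw^2 → 3/2uv + 3uw - 13/2u + vw^2 - 6vw
  leading term uv: no divisor's leading term divides it; move 3/2uv to the remainder.
  leading term uw: subtract (-9/2)·f_2 from 3uw - 13/2u + vw^2 - 6vw → 23/2u + vw^2 - 6vw + 9/2v + 9w - 39/2
  leading term u: no divisor's leading term divides it; move 23/2u to the remainder.
  leading term vw^2: no divisor's leading term divides it; move vw^2 to the remainder.
  leading term vw: no divisor's leading term divides it; move -6vw to the remainder.
  leading term v: no divisor's leading term divides it; move 9/2v to the remainder.
  leading term w: no divisor's leading term divides it; move 9w to the remainder.
  leading term 1: no divisor's leading term divides it; move -39/2 to the remainder.
  remainder 3/2uv + 23/2u + vw^2 - 6vw + 9/2v + 9w - 39/2 ≠ 0; add g_3 = 3/2uv + 23/2u + vw^2 - 6vw + 9/2v + 9w - 39/2 to the basis.

S(f_2,g_3): lcm = uvw. S = -6uv - 23/3uw - 3/2v^2 - 2/3vw^3 + 4vw^2 - 6vw + 13/2v - 6w^2 + 13w.
  leading term uv: subtract (-4)·g_3 from -6uv - 23/3uw - 3/2v^2 - 2/3vw^3 + 4vw^2 - 6vw + 13/2v - 6w^2 + 13w → -23/3uw + 46u - 3/2v^2 - 2/3vw^3 + 8vw^2 - 30vw + 49/2v - 6w^2 + 49w - 78
  leading term uw: subtract (23/2)·f_2 from -23/3uw + 46u - 3/2v^2 - 2/3vw^3 + 8vw^2 - 30vw + 49/2v - 6w^2 + 49w - 78 → -3/2v^2 - 2/3vw^3 + 8vw^2 - 30vw + 13v - 6w^2 + 26w - 169/6
  leading term v^2: no divisor's leading term divides it; move -3/2v^2 to the remainder.
  leading term vw^3: no divisor's leading term divides it; move -2/3vw^3 to the remainder.
  leading term vw^2: no divisor's leading term divides it; move 8vw^2 to the remainder.
  leading term vw: no divisor's leading term divides it; move -30vw to the remainder.
  leading term v: no divisor's leading term divides it; move 13v to the remainder.
  leading term w^2: no divisor's leading term divides it; move -6w^2 to the remainder.
  leading term w: no divisor's leading term divides it; move 26w to the remainder.
  leading term 1: no divisor's leading term divides it; move -169/6 to the remainder.
  remainder -3/2v^2 - 2/3vw^3 + 8vw^2 - 30vw + 13v - 6w^2 + 26w - 169/6 ≠ 0; add g_4 = -3/2v^2 - 2/3vw^3 + 8vw^2 - 30vw + 13v - 6w^2 + 26w - 169/6 to the basis.

The other S-polynomials (S(f_1,g_3), S(f_1,g_4), S(f_2,g_4), S(g_3,g_4)) all reduce to 0 modulo the current basis, so we have a Gröbner basis.

G = {u^2 + vw, uv + 23/3u + 2/3vw^2 - 4vw + 3v + 6w - 13, uw - 6u - 3/2v - 3w + 13/2, v^2 + 4/9vw^3 - 16/3vw^2 + 20vw - 26/3v + 4w^2 - 52/3w + 169/9}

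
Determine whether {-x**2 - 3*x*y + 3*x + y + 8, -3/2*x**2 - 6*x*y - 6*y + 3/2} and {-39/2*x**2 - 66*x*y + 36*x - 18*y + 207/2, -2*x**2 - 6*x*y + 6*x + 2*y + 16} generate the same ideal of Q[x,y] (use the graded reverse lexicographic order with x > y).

Equality of ideals is decidable: compute both reduced Gröbner bases (unique for the ordering) and check whether they agree.
Buchberger on the first generating set:
f_1 = -x**2 - 3*x*y + 3*x + y + 8, LT = x**2.
f_2 = -3/2*x**2 - 6*x*y - 6*y + 3/2, LT = x**2.

S(f_1,f_2): lcm = x**2. S = -x*y - 3*x - 5*y - 7.
  reduce S modulo (f_1, f_2):
  remainder -x*y - 3*x - 5*y - 7 ≠ 0; add g_3 = -x*y - 3*x - 5*y - 7 to the basis.

S(f_1,g_3): lcm = x**2*y. S = 3*x*y**2 - 3*x**2 - 8*x*y - y**2 - 7*x - 8*y.
  reduce S modulo (f_1, f_2, g_3):
  remainder -16*y**2 + 8*x + 8*y + 32 ≠ 0; add g_4 = -16*y**2 + 8*x + 8*y + 32 to the basis.

The other S-polynomials (S(f_2,g_3), S(f_1,g_4), S(f_2,g_4), S(g_3,g_4)) all reduce to 0 modulo the current basis, so we have a Gröbner basis.
Inter-reduce: drop elements whose leading term is divisible by another's, tail-reduce, and make monic.
Reduced Gröbner basis: {x**2 - 12*x - 16*y - 29, x*y + 3*x + 5*y + 7, y**2 - 1/2*x - 1/2*y - 2}.

Buchberger on the second generating set:
h_1 = -39/2*x**2 - 66*x*y + 36*x - 18*y + 207/2, LT = x**2.
h_2 = -2*x**2 - 6*x*y + 6*x + 2*y + 16, LT = x**2.

S(h_1,h_2): lcm = x**2. S = 5/13*x*y + 15/13*x + 25/13*y + 35/13.
  reduce S modulo (h_1, h_2):
  remainder 5/13*x*y + 15/13*x + 25/13*y + 35/13 ≠ 0; add k_3 = 5/13*x*y + 15/13*x + 25/13*y + 35/13 to the basis.

S(h_1,k_3): lcm = x**2*y. S = 44/13*x*y**2 - 3*x**2 - 89/13*x*y + 12/13*y**2 - 7*x - 69/13*y.
  reduce S modulo (h_1, h_2, k_3):
  remainder -16*y**2 + 8*x + 8*y + 32 ≠ 0; add k_4 = -16*y**2 + 8*x + 8*y + 32 to the basis.

The other S-polynomials (S(h_2,k_3), S(h_1,k_4), S(h_2,k_4), S(k_3,k_4)) all reduce to 0 modulo the current basis, so we have a Gröbner basis.
Inter-reduce: drop elements whose leading term is divisible by another's, tail-reduce, and make monic.
Reduced Gröbner basis: {x**2 - 12*x - 16*y - 29, x*y + 3*x + 5*y + 7, y**2 - 1/2*x - 1/2*y - 2}.

The two bases agree; hence the ideals are identical.

Yes, the ideals are equal.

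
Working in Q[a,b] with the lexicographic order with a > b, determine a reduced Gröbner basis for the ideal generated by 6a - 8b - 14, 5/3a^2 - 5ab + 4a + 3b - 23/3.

G = {a - 4/3b - 7/3, b^2 - 19/10b - 29/10}

f_1 = 6a - 8b - 14, LT = a.
f_2 = 5/3a^2 - 5ab + 4a + 3b - 23/3, LT = a^2.

S(f_1,f_2): lcm = a^2. S = 5/3ab - 71/15a - 9/5b + 23/5.
  reduce S modulo (f_1, f_2):
  remainder 20/9b^2 - 38/9b - 58/9 ≠ 0; add g_3 = 20/9b^2 - 38/9b - 58/9 to the basis.

The other S-polynomials (S(f_1,g_3), S(f_2,g_3)) all reduce to 0 modulo the current basis, so we have a Gröbner basis.
Inter-reduce: drop elements whose leading term is divisible by another's, tail-reduce, and make monic.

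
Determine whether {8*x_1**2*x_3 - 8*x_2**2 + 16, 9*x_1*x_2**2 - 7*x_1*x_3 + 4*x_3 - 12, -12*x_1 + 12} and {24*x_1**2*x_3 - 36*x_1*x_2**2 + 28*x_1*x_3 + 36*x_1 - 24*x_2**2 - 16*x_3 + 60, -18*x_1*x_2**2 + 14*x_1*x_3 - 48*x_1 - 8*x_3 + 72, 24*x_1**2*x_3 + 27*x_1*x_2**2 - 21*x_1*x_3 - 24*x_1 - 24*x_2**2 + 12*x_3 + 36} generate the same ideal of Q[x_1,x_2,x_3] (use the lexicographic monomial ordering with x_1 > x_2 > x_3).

Yes, the ideals are equal.

For a fixed monomial order, each ideal has a unique reduced Gröbner basis; comparing bases decides equality.
Buchberger on the first generating set:
f_1 = 8*x_1**2*x_3 - 8*x_2**2 + 16, LT = x_1**2*x_3.
f_2 = 9*x_1*x_2**2 - 7*x_1*x_3 + 4*x_3 - 12, LT = x_1*x_2**2.
f_3 = -12*x_1 + 12, LT = x_1.

S(f_1,f_2): lcm = x_1**2*x_2**2*x_3. S = 7/9*x_1**2*x_3**2 - 4/9*x_1*x_3**2 + 4/3*x_1*x_3 - x_2**4 + 2*x_2**2.
  reduce S modulo (f_1, f_2, f_3):
  remainder -x_2**4 + 7/9*x_2**2*x_3 + 2*x_2**2 - 4/9*x_3**2 - 2/9*x_3 ≠ 0; add g_4 = -x_2**4 + 7/9*x_2**2*x_3 + 2*x_2**2 - 4/9*x_3**2 - 2/9*x_3 to the basis.

S(f_1,f_3): lcm = x_1**2*x_3. S = x_1*x_3 - x_2**2 + 2.
  reduce S modulo (f_1, f_2, f_3, g_4):
  remainder -x_2**2 + x_3 + 2 ≠ 0; add g_5 = -x_2**2 + x_3 + 2 to the basis.

S(f_2,f_3): lcm = x_1*x_2**2. S = -7/9*x_1*x_3 + x_2**2 + 4/9*x_3 - 4/3.
  reduce S modulo (f_1, f_2, f_3, g_4, g_5):
  remainder 2/3*x_3 + 2/3 ≠ 0; add g_6 = 2/3*x_3 + 2/3 to the basis.

The other S-polynomials (S(f_1,g_4), S(f_2,g_4), S(f_3,g_4), S(f_1,g_5), S(f_2,g_5), S(f_3,g_5), S(g_4,g_5), S(f_1,g_6), S(f_2,g_6), S(f_3,g_6), S(g_4,g_6), S(g_5,g_6)) all reduce to 0 modulo the current basis, so we have a Gröbner basis.
Inter-reduce: drop elements whose leading term is divisible by another's, tail-reduce, and make monic.
Reduced Gröbner basis: {x_1 - 1, x_2**2 - 1, x_3 + 1}.

Buchberger on the second generating set:
h_1 = 24*x_1**2*x_3 - 36*x_1*x_2**2 + 28*x_1*x_3 + 36*x_1 - 24*x_2**2 - 16*x_3 + 60, LT = x_1**2*x_3.
h_2 = -18*x_1*x_2**2 + 14*x_1*x_3 - 48*x_1 - 8*x_3 + 72, LT = x_1*x_2**2.
h_3 = 24*x_1**2*x_3 + 27*x_1*x_2**2 - 21*x_1*x_3 - 24*x_1 - 24*x_2**2 + 12*x_3 + 36, LT = x_1**2*x_3.

S(h_1,h_2): lcm = x_1**2*x_2**2*x_3. S = 7/9*x_1**2*x_3**2 - 8/3*x_1**2*x_3 - 3/2*x_1*x_2**4 + 7/6*x_1*x_2**2*x_3 + 3/2*x_1*x_2**2 - 4/9*x_1*x_3**2 + 4*x_1*x_3 - x_2**4 - 2/3*x_2**2*x_3 + 5/2*x_2**2.
  reduce S modulo (h_1, h_2, h_3):
  remainder -4/9*x_1*x_3**2 + 4*x_1*x_3 - x_2**4 + 7/9*x_2**2*x_3 - 37/6*x_2**2 + 5/18*x_3 + 38/3 ≠ 0; add k_4 = -4/9*x_1*x_3**2 + 4*x_1*x_3 - x_2**4 + 7/9*x_2**2*x_3 - 37/6*x_2**2 + 5/18*x_3 + 38/3 to the basis.

S(h_1,h_3): lcm = x_1**2*x_3. S = -21/8*x_1*x_2**2 + 49/24*x_1*x_3 + 5/2*x_1 - 7/6*x_3 + 1.
  reduce S modulo (h_1, h_2, h_3, k_4):
  remainder 19/2*x_1 - 19/2 ≠ 0; add k_5 = 19/2*x_1 - 19/2 to the basis.

S(h_2,h_3): lcm = x_1**2*x_2**2*x_3. S = -7/9*x_1**2*x_3**2 + 8/3*x_1**2*x_3 - 9/8*x_1*x_2**4 + 7/8*x_1*x_2**2*x_3 + x_1*x_2**2 + 4/9*x_1*x_3**2 - 4*x_1*x_3 + x_2**4 - 1/2*x_2**2*x_3 - 3/2*x_2**2.
  reduce S modulo (h_1, h_2, h_3, k_4, k_5):
  remainder -19/2*x_2**2 + 19/6*x_3 + 38/3 ≠ 0; add k_6 = -19/2*x_2**2 + 19/6*x_3 + 38/3 to the basis.

S(h_2,k_4): lcm = x_1*x_2**2*x_3**2. S = 9*x_1*x_2**2*x_3 - 7/9*x_1*x_3**3 + 8/3*x_1*x_3**2 - 9/4*x_2**6 + 7/4*x_2**4*x_3 - 111/8*x_2**4 + 5/8*x_2**2*x_3 + 57/2*x_2**2 + 4/9*x_3**3 - 4*x_3**2.
  reduce S modulo (h_1, h_2, h_3, k_4, k_5, k_6):
  remainder 8/27*x_3**3 - 136/27*x_3**2 + 56/3*x_3 + 24 ≠ 0; add k_7 = 8/27*x_3**3 - 136/27*x_3**2 + 56/3*x_3 + 24 to the basis.

S(h_1,k_5): lcm = x_1**2*x_3. S = -3/2*x_1*x_2**2 + 13/6*x_1*x_3 + 3/2*x_1 - x_2**2 - 2/3*x_3 + 5/2.
  reduce S modulo (h_1, h_2, h_3, k_4, k_5, k_6, k_7):
  remainder 2/3*x_3 + 2/3 ≠ 0; add k_8 = 2/3*x_3 + 2/3 to the basis.

The other S-polynomials (S(h_1,k_4), S(h_3,k_4), S(h_2,k_5), S(h_3,k_5), S(k_4,k_5), S(h_1,k_6), S(h_2,k_6), S(h_3,k_6), S(k_4,k_6), S(k_5,k_6), S(h_1,k_7), S(h_2,k_7), S(h_3,k_7), S(k_4,k_7), S(k_5,k_7), S(k_6,k_7), S(h_1,k_8), S(h_2,k_8), S(h_3,k_8), S(k_4,k_8), S(k_5,k_8), S(k_6,k_8), S(k_7,k_8)) all reduce to 0 modulo the current basis, so we have a Gröbner basis.
Inter-reduce: drop elements whose leading term is divisible by another's, tail-reduce, and make monic.
Reduced Gröbner basis: {x_1 - 1, x_2**2 - 1, x_3 + 1}.

The two bases agree; hence the ideals are identical.
The choice of monomial ordering does not affect the verdict — as long as both bases are computed under the same ordering, their equality decides ideal equality.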